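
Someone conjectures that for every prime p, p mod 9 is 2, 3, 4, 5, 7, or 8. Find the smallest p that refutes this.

p = 19

We need the least prime p for which the claim fails.
For p = 2, 3, 5, 7, 11, 13, 17 the conclusion holds.
p = 19: 19 mod 9 = 1 — not in {2, 3, 4, 5, 7, 8}.
Hence p = 19 is a counterexample.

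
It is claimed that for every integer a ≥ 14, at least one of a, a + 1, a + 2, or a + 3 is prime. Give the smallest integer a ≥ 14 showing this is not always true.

a = 24

For a = 14, 15, 16, 17, 18, 19, 20, 21, 22, 23 the conclusion holds.
a = 24: 24 = 2 × 12; 25 = 5 × 5; 26 = 2 × 13; 27 = 3 × 9 — all composite.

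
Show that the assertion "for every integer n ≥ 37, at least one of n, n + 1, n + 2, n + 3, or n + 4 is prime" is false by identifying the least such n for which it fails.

For n = 37, 38, 39, 40, …, 45, 46, 47 the conclusion holds.
n = 48: 48 = 2 × 24; 49 = 7 × 7; 50 = 2 × 25; 51 = 3 × 17; 52 = 2 × 26 — all composite.
Hence n = 48 is a counterexample.

n = 48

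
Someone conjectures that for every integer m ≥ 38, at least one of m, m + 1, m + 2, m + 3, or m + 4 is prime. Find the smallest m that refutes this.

A counterexample is any integer m ≥ 38 such that m, m + 1, m + 2, m + 3, m + 4 are all composite; we check each in order.
For m = 38, 39, 40, 41, 42, 43, 44, 45, 46, 47 the conclusion holds.
m = 48: 48 = 2 × 24; 49 = 7 × 7; 50 = 2 × 25; 51 = 3 × 17; 52 = 2 × 26 — all composite.
Hence m = 48 is a counterexample.

m = 48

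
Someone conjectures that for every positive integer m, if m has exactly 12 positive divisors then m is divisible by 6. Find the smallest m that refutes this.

m = 60: τ(60) = 12; 60 mod 6 = 0.
m = 72: τ(72) = 12; 72 mod 6 = 0.
m = 84: τ(84) = 12; 84 mod 6 = 0.
m = 90: τ(90) = 12; 90 mod 6 = 0.
m = 96: τ(96) = 12; 96 mod 6 = 0.
m = 108: τ(108) = 12; 108 mod 6 = 0.
m = 126: τ(126) = 12; 126 mod 6 = 0.
m = 132: τ(132) = 12; 132 mod 6 = 0.
m = 140: τ(140) = 12; 140 mod 6 = 2.
So m = 140 is the smallest counterexample.

m = 140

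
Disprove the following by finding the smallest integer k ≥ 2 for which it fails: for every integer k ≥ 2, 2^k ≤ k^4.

k = 17

Check each integer k ≥ 2 in order until 2^k > k^4.
For k = 2, 3, 4, 5, …, 14, 15, 16 the conclusion holds.
k = 17: 2^k = 131072 and k^4 = 83521, so 131072 > 83521.
So k = 17 is the smallest counterexample.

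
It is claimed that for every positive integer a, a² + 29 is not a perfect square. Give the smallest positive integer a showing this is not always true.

a = 14

The first 13 eligible values, up to a = 13, all satisfy the conclusion.
a = 14: 14² + 29 = 225 = 15², a perfect square.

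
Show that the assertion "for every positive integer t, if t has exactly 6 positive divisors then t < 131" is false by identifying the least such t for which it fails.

t = 147

We need the least positive integer t for which t has exactly 6 positive divisors but the claim fails.
For t = 12, 18, 20, 28, …, 116, 117, 124 the conclusion holds.
t = 147: τ(147) = 6; 147 ≥ 131.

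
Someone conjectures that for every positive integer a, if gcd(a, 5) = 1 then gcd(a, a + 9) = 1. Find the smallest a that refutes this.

a = 1: gcd(1, 10) = 1.
a = 2: gcd(2, 11) = 1.
a = 3: gcd(3, 12) = 3.
So a = 3 is the smallest counterexample.

a = 3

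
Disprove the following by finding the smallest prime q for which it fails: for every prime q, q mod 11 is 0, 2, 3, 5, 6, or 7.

Check each prime q in order until the claim fails.
For q = 2, 3, 5, 7, 11, 13, 17 the conclusion holds.
q = 19: 19 mod 11 = 8 — not in {0, 2, 3, 5, 6, 7}.
So q = 19 is the smallest counterexample.

q = 19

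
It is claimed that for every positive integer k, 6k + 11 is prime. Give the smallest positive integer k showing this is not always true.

k = 4

k = 1: 6k + 11 = 17, prime.
k = 2: 6k + 11 = 23, prime.
k = 3: 6k + 11 = 29, prime.
k = 4: 6k + 11 = 35 = 5 × 7, composite.
Thus k = 4 disproves the claim, and no smaller k works.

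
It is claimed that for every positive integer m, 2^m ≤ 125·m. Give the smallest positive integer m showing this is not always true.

Check each positive integer m in order until 2^m > 125·m.
For m = 1, 2, 3, 4, 5, 6, 7, 8, 9, 10 the conclusion holds.
m = 11: 2^m = 2048 and 125·m = 1375, so 2048 > 1375.

m = 11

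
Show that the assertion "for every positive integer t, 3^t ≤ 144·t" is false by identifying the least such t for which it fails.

t = 7

For t = 1, 2, 3, 4, 5, 6 the conclusion holds.
t = 7: 3^t = 2187 and 144·t = 1008, so 2187 > 1008.
Thus t = 7 disproves the claim, and no smaller t works.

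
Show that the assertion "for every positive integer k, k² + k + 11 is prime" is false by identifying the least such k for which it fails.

k = 10

We need the least positive integer k for which k² + k + 11 is not prime.
The first 9 eligible values, up to k = 9, all satisfy the conclusion.
k = 10: k² + k + 11 = 121 = 11 × 11, composite.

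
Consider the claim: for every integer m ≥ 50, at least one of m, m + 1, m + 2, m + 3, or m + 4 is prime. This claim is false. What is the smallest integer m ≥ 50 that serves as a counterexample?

m = 50: 53 is prime.
m = 51: 53 is prime.
m = 52: 53 is prime.
m = 53: 53 is prime.
m = 54: 54 = 2 × 27; 55 = 5 × 11; 56 = 2 × 28; 57 = 3 × 19; 58 = 2 × 29 — all composite.

m = 54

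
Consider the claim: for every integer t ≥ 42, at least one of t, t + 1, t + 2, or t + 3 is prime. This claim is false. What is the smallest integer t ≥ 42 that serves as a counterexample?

t = 48

We need the least integer t ≥ 42 for which t, t + 1, t + 2, t + 3 are all composite.
The first 6 eligible values, up to t = 47, all satisfy the conclusion.
t = 48: 48 = 2 × 24; 49 = 7 × 7; 50 = 2 × 25; 51 = 3 × 17 — all composite.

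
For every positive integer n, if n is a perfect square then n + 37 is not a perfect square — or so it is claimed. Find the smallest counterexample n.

n = 324

We need the least positive integer n for which n is a perfect square but n + 37 is a perfect square.
The first 17 eligible values, up to n = 289, all satisfy the conclusion.
n = 324: 324 = 18² and 324 + 37 = 361 = 19².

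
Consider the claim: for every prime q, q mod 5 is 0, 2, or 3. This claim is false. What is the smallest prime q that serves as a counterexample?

q = 11

A counterexample is any prime q such that the claim fails; we check each in order.
The first 4 eligible values, up to q = 7, all satisfy the conclusion.
q = 11: 11 mod 5 = 1 — not in {0, 2, 3}.
Hence q = 11 is a counterexample.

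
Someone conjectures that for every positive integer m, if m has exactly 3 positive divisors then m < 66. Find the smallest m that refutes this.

m = 121

A counterexample is any positive integer m such that m has exactly 3 positive divisors but the claim fails; we check each in order.
For m = 4, 9, 25, 49 the conclusion holds.
m = 121: τ(121) = 3; 121 ≥ 66.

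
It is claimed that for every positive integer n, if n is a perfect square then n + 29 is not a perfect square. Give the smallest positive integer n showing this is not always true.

We need the least positive integer n for which n is a perfect square but n + 29 is a perfect square.
The first 13 eligible values, up to n = 169, all satisfy the conclusion.
n = 196: 196 = 14² and 196 + 29 = 225 = 15².
Hence n = 196 is a counterexample.

n = 196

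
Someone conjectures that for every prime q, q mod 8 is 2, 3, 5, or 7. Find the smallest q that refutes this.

A counterexample is any prime q such that the claim fails; we check each in order.
For q = 2, 3, 5, 7, 11, 13 the conclusion holds.
q = 17: 17 mod 8 = 1 — not in {2, 3, 5, 7}.

q = 17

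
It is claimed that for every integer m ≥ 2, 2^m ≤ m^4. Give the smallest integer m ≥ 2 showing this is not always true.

A counterexample is any integer m ≥ 2 such that 2^m > m^4; we check each in order.
The first 15 eligible values, up to m = 16, all satisfy the conclusion.
m = 17: 2^m = 131072 and m^4 = 83521, so 131072 > 83521.

m = 17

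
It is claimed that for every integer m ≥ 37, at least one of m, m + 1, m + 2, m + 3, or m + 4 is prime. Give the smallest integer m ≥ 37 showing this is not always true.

m = 48

We need the least integer m ≥ 37 for which m, m + 1, m + 2, m + 3, m + 4 are all composite.
The first 11 eligible values, up to m = 47, all satisfy the conclusion.
m = 48: 48 = 2 × 24; 49 = 7 × 7; 50 = 2 × 25; 51 = 3 × 17; 52 = 2 × 26 — all composite.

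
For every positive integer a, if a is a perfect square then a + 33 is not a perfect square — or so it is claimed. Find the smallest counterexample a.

a = 16

For a = 1, 4, 9 the conclusion holds.
a = 16: 16 = 4² and 16 + 33 = 49 = 7².
Thus a = 16 disproves the claim, and no smaller a works.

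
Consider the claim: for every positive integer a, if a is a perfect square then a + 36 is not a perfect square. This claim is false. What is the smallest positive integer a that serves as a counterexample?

a = 64

a = 1: 1 + 36 = 37, not a perfect square.
a = 4: 4 + 36 = 40, not a perfect square.
a = 9: 9 + 36 = 45, not a perfect square.
a = 16: 16 + 36 = 52, not a perfect square.
a = 25: 25 + 36 = 61, not a perfect square.
a = 36: 36 + 36 = 72, not a perfect square.
a = 49: 49 + 36 = 85, not a perfect square.
a = 64: 64 = 8² and 64 + 36 = 100 = 10².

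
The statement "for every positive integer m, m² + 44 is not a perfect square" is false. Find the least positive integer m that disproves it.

We need the least positive integer m for which m² + 44 is a perfect square.
For m = 1, 2, 3, 4, 5, 6, 7, 8, 9 the conclusion holds.
m = 10: 10² + 44 = 144 = 12², a perfect square.
Thus m = 10 disproves the claim, and no smaller m works.

m = 10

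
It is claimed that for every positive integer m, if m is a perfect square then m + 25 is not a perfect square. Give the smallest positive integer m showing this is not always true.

We need the least positive integer m for which m is a perfect square but m + 25 is a perfect square.
For m = 1, 4, 9, 16, …, 81, 100, 121 the conclusion holds.
m = 144: 144 = 12² and 144 + 25 = 169 = 13².
Hence m = 144 is a counterexample.

m = 144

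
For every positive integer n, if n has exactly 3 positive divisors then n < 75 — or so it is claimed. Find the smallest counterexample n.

n = 121

For n = 4, 9, 25, 49 the conclusion holds.
n = 121: τ(121) = 3; 121 ≥ 75.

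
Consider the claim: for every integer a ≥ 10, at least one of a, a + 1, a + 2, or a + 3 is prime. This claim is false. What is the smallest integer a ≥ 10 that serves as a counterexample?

a = 24

For a = 10, 11, 12, 13, …, 21, 22, 23 the conclusion holds.
a = 24: 24 = 2 × 12; 25 = 5 × 5; 26 = 2 × 13; 27 = 3 × 9 — all composite.
Thus a = 24 disproves the claim, and no smaller a works.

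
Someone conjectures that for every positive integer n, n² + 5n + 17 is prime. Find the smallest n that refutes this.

n = 8

We need the least positive integer n for which n² + 5n + 17 is not prime.
For n = 1, 2, 3, 4, 5, 6, 7 the conclusion holds.
n = 8: n² + 5n + 17 = 121 = 11 × 11, composite.
Hence n = 8 is a counterexample.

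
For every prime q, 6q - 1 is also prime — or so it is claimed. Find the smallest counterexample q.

q = 11

For q = 2, 3, 5, 7 the conclusion holds.
q = 11: 6q - 1 = 65 = 5 × 13, not prime.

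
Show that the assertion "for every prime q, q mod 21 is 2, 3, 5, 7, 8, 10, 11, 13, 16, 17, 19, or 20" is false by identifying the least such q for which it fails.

We need the least prime q for which the claim fails.
For q = 2, 3, 5, 7, …, 31, 37, 41 the conclusion holds.
q = 43: 43 mod 21 = 1 — not in {2, 3, 5, 7, 8, 10, 11, 13, 16, 17, 19, 20}.
Thus q = 43 disproves the claim, and no smaller q works.

q = 43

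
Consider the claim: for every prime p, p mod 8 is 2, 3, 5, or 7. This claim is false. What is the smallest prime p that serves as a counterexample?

For p = 2, 3, 5, 7, 11, 13 the conclusion holds.
p = 17: 17 mod 8 = 1 — not in {2, 3, 5, 7}.
Thus p = 17 disproves the claim, and no smaller p works.

p = 17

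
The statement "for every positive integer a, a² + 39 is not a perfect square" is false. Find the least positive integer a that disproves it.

We need the least positive integer a for which a² + 39 is a perfect square.
a = 1: 1² + 39 = 40, not a perfect square.
a = 2: 2² + 39 = 43, not a perfect square.
a = 3: 3² + 39 = 48, not a perfect square.
a = 4: 4² + 39 = 55, not a perfect square.
a = 5: 5² + 39 = 64 = 8², a perfect square.
Hence a = 5 is a counterexample.

a = 5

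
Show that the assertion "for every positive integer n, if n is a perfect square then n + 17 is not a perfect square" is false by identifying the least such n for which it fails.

n = 64

Check each positive integer n in order until n is a perfect square but n + 17 is a perfect square.
n = 1: 1 + 17 = 18, not a perfect square.
n = 4: 4 + 17 = 21, not a perfect square.
n = 9: 9 + 17 = 26, not a perfect square.
n = 16: 16 + 17 = 33, not a perfect square.
n = 25: 25 + 17 = 42, not a perfect square.
n = 36: 36 + 17 = 53, not a perfect square.
n = 49: 49 + 17 = 66, not a perfect square.
n = 64: 64 = 8² and 64 + 17 = 81 = 9².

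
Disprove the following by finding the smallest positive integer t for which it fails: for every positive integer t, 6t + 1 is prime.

A counterexample is any positive integer t such that 6t + 1 is not prime; we check each in order.
t = 1: 6t + 1 = 7, prime.
t = 2: 6t + 1 = 13, prime.
t = 3: 6t + 1 = 19, prime.
t = 4: 6t + 1 = 25 = 5 × 5, composite.
Thus t = 4 disproves the claim, and no smaller t works.

t = 4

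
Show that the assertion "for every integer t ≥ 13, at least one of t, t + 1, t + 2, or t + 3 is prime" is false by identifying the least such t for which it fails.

t = 24

For t = 13, 14, 15, 16, …, 21, 22, 23 the conclusion holds.
t = 24: 24 = 2 × 12; 25 = 5 × 5; 26 = 2 × 13; 27 = 3 × 9 — all composite.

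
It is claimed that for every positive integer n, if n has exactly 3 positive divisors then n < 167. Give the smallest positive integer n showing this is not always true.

We need the least positive integer n for which n has exactly 3 positive divisors but the claim fails.
n = 4: τ(4) = 3; 4 < 167.
n = 9: τ(9) = 3; 9 < 167.
n = 25: τ(25) = 3; 25 < 167.
n = 49: τ(49) = 3; 49 < 167.
n = 121: τ(121) = 3; 121 < 167.
n = 169: τ(169) = 3; 169 ≥ 167.

n = 169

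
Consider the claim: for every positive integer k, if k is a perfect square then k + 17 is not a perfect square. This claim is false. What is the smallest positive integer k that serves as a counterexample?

k = 64

We need the least positive integer k for which k is a perfect square but k + 17 is a perfect square.
The first 7 eligible values, up to k = 49, all satisfy the conclusion.
k = 64: 64 = 8² and 64 + 17 = 81 = 9².
Hence k = 64 is a counterexample.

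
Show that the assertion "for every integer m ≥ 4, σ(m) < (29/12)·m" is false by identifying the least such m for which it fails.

m = 24

We need the least integer m ≥ 4 for which the claim fails.
For m = 4, 5, 6, 7, …, 21, 22, 23 the conclusion holds.
m = 24: σ(24) = 60; 60 ≥ 58.
So m = 24 is the smallest counterexample.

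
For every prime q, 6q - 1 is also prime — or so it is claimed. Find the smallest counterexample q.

q = 11

We need the least prime q for which 6q - 1 is not prime.
The first 4 eligible values, up to q = 7, all satisfy the conclusion.
q = 11: 6q - 1 = 65 = 5 × 13, not prime.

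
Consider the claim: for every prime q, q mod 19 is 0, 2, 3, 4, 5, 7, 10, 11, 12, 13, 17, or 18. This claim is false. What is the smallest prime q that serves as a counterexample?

q = 47

A counterexample is any prime q such that the claim fails; we check each in order.
For q = 2, 3, 5, 7, …, 37, 41, 43 the conclusion holds.
q = 47: 47 mod 19 = 9 — not in {0, 2, 3, 4, 5, 7, 10, 11, 12, 13, 17, 18}.
Thus q = 47 disproves the claim, and no smaller q works.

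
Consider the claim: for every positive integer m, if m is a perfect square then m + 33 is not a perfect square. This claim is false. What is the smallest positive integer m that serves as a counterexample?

m = 16

Check each positive integer m in order until m is a perfect square but m + 33 is a perfect square.
m = 1: 1 + 33 = 34, not a perfect square.
m = 4: 4 + 33 = 37, not a perfect square.
m = 9: 9 + 33 = 42, not a perfect square.
m = 16: 16 = 4² and 16 + 33 = 49 = 7².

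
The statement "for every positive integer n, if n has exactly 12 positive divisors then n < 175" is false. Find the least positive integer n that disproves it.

n = 198

For n = 60, 72, 84, 90, …, 150, 156, 160 the conclusion holds.
n = 198: τ(198) = 12; 198 ≥ 175.
Hence n = 198 is a counterexample.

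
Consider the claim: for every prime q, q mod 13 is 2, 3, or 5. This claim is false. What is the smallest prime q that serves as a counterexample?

q = 2: 2 mod 13 = 2.
q = 3: 3 mod 13 = 3.
q = 5: 5 mod 13 = 5.
q = 7: 7 mod 13 = 7 — not in {2, 3, 5}.

q = 7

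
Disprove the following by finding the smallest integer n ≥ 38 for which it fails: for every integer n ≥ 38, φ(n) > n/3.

n = 42

A counterexample is any integer n ≥ 38 such that the claim fails; we check each in order.
n = 38: φ(38) = 18 and 38/3 = 38/3, so φ(38) > 38/3.
n = 39: φ(39) = 24 and 39/3 = 13, so φ(39) > 39/3.
n = 40: φ(40) = 16 and 40/3 = 40/3, so φ(40) > 40/3.
n = 41: φ(41) = 40 and 41/3 = 41/3, so φ(41) > 41/3.
n = 42: φ(42) = 12 and 42/3 = 14, so φ(42) ≤ 42/3.
Thus n = 42 disproves the claim, and no smaller n works.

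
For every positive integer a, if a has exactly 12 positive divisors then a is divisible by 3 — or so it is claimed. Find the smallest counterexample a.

a = 140

A counterexample is any positive integer a such that a has exactly 12 positive divisors but a is not divisible by 3; we check each in order.
The first 8 eligible values, up to a = 132, all satisfy the conclusion.
a = 140: τ(140) = 12; 140 mod 3 = 2.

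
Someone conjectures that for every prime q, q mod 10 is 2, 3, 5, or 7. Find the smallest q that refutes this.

q = 11

We need the least prime q for which the claim fails.
q = 2: 2 mod 10 = 2.
q = 3: 3 mod 10 = 3.
q = 5: 5 mod 10 = 5.
q = 7: 7 mod 10 = 7.
q = 11: 11 mod 10 = 1 — not in {2, 3, 5, 7}.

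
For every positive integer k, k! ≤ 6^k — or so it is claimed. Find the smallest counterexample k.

A counterexample is any positive integer k such that k! > 6^k; we check each in order.
For k = 1, 2, 3, 4, …, 11, 12, 13 the conclusion holds.
k = 14: k! = 87178291200 and 6^k = 78364164096, so 87178291200 > 78364164096.
Hence k = 14 is a counterexample.

k = 14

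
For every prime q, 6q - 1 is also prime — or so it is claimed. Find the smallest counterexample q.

q = 2: 6q - 1 = 11, prime.
q = 3: 6q - 1 = 17, prime.
q = 5: 6q - 1 = 29, prime.
q = 7: 6q - 1 = 41, prime.
q = 11: 6q - 1 = 65 = 5 × 13, not prime.
Hence q = 11 is a counterexample.

q = 11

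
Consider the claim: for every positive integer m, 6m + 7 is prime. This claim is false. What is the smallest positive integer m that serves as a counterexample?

m = 3

A counterexample is any positive integer m such that 6m + 7 is not prime; we check each in order.
For m = 1, 2 the conclusion holds.
m = 3: 6m + 7 = 25 = 5 × 5, composite.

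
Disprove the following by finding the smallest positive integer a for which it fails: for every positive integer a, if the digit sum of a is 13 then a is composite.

a = 67

Check each positive integer a in order until the digit sum of a is 13 but a is prime.
a = 49: digit sum 13; 49 is composite.
a = 58: digit sum 13; 58 is composite.
a = 67: digit sum 13; 67 is prime, not composite.
Hence a = 67 is a counterexample.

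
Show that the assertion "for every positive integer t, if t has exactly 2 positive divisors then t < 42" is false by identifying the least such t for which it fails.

For t = 2, 3, 5, 7, …, 31, 37, 41 the conclusion holds.
t = 43: τ(43) = 2; 43 ≥ 42.

t = 43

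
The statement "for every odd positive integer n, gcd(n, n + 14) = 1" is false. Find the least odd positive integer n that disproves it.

A counterexample is any odd positive integer n such that gcd(n, n + 14) > 1; we check each in order.
n = 1: gcd(1, 15) = 1.
n = 3: gcd(3, 17) = 1.
n = 5: gcd(5, 19) = 1.
n = 7: gcd(7, 21) = 7.

n = 7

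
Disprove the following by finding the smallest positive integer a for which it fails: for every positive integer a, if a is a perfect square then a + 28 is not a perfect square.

Check each positive integer a in order until a is a perfect square but a + 28 is a perfect square.
The first 5 eligible values, up to a = 25, all satisfy the conclusion.
a = 36: 36 = 6² and 36 + 28 = 64 = 8².

a = 36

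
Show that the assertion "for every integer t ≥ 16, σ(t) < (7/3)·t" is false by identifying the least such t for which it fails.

Check each integer t ≥ 16 in order until the claim fails.
t = 16: σ(16) = 31; 31 < 112/3.
t = 17: σ(17) = 18; 18 < 119/3.
t = 18: σ(18) = 39; 39 < 42.
t = 19: σ(19) = 20; 20 < 133/3.
t = 20: σ(20) = 42; 42 < 140/3.
t = 21: σ(21) = 32; 32 < 49.
t = 22: σ(22) = 36; 36 < 154/3.
t = 23: σ(23) = 24; 24 < 161/3.
t = 24: σ(24) = 60; 60 ≥ 56.

t = 24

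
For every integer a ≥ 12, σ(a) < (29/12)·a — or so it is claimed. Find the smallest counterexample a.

For a = 12, 13, 14, 15, …, 21, 22, 23 the conclusion holds.
a = 24: σ(24) = 60; 60 ≥ 58.

a = 24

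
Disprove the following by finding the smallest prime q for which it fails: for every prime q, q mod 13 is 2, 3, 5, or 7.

q = 11

For q = 2, 3, 5, 7 the conclusion holds.
q = 11: 11 mod 13 = 11 — not in {2, 3, 5, 7}.
Hence q = 11 is a counterexample.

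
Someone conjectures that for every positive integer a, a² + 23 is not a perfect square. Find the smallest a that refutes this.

a = 11

A counterexample is any positive integer a such that a² + 23 is a perfect square; we check each in order.
For a = 1, 2, 3, 4, 5, 6, 7, 8, 9, 10 the conclusion holds.
a = 11: 11² + 23 = 144 = 12², a perfect square.
Hence a = 11 is a counterexample.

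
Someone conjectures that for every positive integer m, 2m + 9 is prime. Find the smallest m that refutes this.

Check each positive integer m in order until 2m + 9 is not prime.
m = 1: 2m + 9 = 11, prime.
m = 2: 2m + 9 = 13, prime.
m = 3: 2m + 9 = 15 = 3 × 5, composite.

m = 3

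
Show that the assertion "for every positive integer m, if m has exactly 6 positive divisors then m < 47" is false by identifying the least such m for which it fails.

m = 50

We need the least positive integer m for which m has exactly 6 positive divisors but the claim fails.
m = 12: τ(12) = 6; 12 < 47.
m = 18: τ(18) = 6; 18 < 47.
m = 20: τ(20) = 6; 20 < 47.
m = 28: τ(28) = 6; 28 < 47.
m = 32: τ(32) = 6; 32 < 47.
m = 44: τ(44) = 6; 44 < 47.
m = 45: τ(45) = 6; 45 < 47.
m = 50: τ(50) = 6; 50 ≥ 47.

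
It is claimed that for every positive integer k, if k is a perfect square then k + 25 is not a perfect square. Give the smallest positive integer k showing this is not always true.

A counterexample is any positive integer k such that k is a perfect square but k + 25 is a perfect square; we check each in order.
The first 11 eligible values, up to k = 121, all satisfy the conclusion.
k = 144: 144 = 12² and 144 + 25 = 169 = 13².
Thus k = 144 disproves the claim, and no smaller k works.

k = 144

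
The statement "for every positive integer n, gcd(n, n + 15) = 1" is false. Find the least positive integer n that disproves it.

n = 3

We need the least positive integer n for which gcd(n, n + 15) > 1.
For n = 1, 2 the conclusion holds.
n = 3: gcd(3, 18) = 3.
Hence n = 3 is a counterexample.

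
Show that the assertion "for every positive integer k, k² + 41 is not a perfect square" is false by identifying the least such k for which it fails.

The first 19 eligible values, up to k = 19, all satisfy the conclusion.
k = 20: 20² + 41 = 441 = 21², a perfect square.

k = 20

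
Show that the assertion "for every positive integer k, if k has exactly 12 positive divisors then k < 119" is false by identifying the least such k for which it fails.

Check each positive integer k in order until k has exactly 12 positive divisors but the claim fails.
k = 60: τ(60) = 12; 60 < 119.
k = 72: τ(72) = 12; 72 < 119.
k = 84: τ(84) = 12; 84 < 119.
k = 90: τ(90) = 12; 90 < 119.
k = 96: τ(96) = 12; 96 < 119.
k = 108: τ(108) = 12; 108 < 119.
k = 126: τ(126) = 12; 126 ≥ 119.

k = 126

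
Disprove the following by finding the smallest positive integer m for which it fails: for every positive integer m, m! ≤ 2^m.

A counterexample is any positive integer m such that m! > 2^m; we check each in order.
m = 1: m! = 1 and 2^m = 2, so 1 ≤ 2.
m = 2: m! = 2 and 2^m = 4, so 2 ≤ 4.
m = 3: m! = 6 and 2^m = 8, so 6 ≤ 8.
m = 4: m! = 24 and 2^m = 16, so 24 > 16.
Hence m = 4 is a counterexample.

m = 4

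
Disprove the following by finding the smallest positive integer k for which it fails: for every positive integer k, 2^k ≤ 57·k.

We need the least positive integer k for which 2^k > 57·k.
For k = 1, 2, 3, 4, 5, 6, 7, 8, 9 the conclusion holds.
k = 10: 2^k = 1024 and 57·k = 570, so 1024 > 570.
So k = 10 is the smallest counterexample.

k = 10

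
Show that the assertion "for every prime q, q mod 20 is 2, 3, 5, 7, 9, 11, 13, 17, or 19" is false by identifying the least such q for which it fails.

q = 41

A counterexample is any prime q such that the claim fails; we check each in order.
The first 12 eligible values, up to q = 37, all satisfy the conclusion.
q = 41: 41 mod 20 = 1 — not in {2, 3, 5, 7, 9, 11, 13, 17, 19}.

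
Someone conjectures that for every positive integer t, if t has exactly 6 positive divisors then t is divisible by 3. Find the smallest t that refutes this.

t = 20

Check each positive integer t in order until t has exactly 6 positive divisors but t is not divisible by 3.
For t = 12, 18 the conclusion holds.
t = 20: τ(20) = 6; 20 mod 3 = 2.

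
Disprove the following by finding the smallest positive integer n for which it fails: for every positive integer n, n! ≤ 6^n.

We need the least positive integer n for which n! > 6^n.
For n = 1, 2, 3, 4, …, 11, 12, 13 the conclusion holds.
n = 14: n! = 87178291200 and 6^n = 78364164096, so 87178291200 > 78364164096.
Hence n = 14 is a counterexample.

n = 14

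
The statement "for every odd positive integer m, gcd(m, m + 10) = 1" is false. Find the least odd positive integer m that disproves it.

m = 1: gcd(1, 11) = 1.
m = 3: gcd(3, 13) = 1.
m = 5: gcd(5, 15) = 5.
Thus m = 5 disproves the claim, and no smaller m works.

m = 5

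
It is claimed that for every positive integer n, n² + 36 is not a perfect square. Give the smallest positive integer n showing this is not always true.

A counterexample is any positive integer n such that n² + 36 is a perfect square; we check each in order.
For n = 1, 2, 3, 4, 5, 6, 7 the conclusion holds.
n = 8: 8² + 36 = 100 = 10², a perfect square.

n = 8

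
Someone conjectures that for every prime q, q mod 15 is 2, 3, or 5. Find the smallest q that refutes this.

q = 2: 2 mod 15 = 2.
q = 3: 3 mod 15 = 3.
q = 5: 5 mod 15 = 5.
q = 7: 7 mod 15 = 7 — not in {2, 3, 5}.
So q = 7 is the smallest counterexample.

q = 7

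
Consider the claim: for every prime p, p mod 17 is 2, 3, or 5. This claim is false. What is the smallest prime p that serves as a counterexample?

p = 2: 2 mod 17 = 2.
p = 3: 3 mod 17 = 3.
p = 5: 5 mod 17 = 5.
p = 7: 7 mod 17 = 7 — not in {2, 3, 5}.

p = 7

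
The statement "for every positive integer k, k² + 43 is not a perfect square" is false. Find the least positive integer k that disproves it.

A counterexample is any positive integer k such that k² + 43 is a perfect square; we check each in order.
For k = 1, 2, 3, 4, …, 18, 19, 20 the conclusion holds.
k = 21: 21² + 43 = 484 = 22², a perfect square.
So k = 21 is the smallest counterexample.

k = 21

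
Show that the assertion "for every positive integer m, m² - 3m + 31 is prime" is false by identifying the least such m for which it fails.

m = 4

For m = 1, 2, 3 the conclusion holds.
m = 4: m² - 3m + 31 = 35 = 5 × 7, composite.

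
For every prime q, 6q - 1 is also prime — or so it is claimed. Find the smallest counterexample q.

q = 11

Check each prime q in order until 6q - 1 is not prime.
q = 2: 6q - 1 = 11, prime.
q = 3: 6q - 1 = 17, prime.
q = 5: 6q - 1 = 29, prime.
q = 7: 6q - 1 = 41, prime.
q = 11: 6q - 1 = 65 = 5 × 13, not prime.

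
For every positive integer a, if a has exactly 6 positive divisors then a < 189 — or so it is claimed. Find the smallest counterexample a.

a = 207

For a = 12, 18, 20, 28, …, 172, 175, 188 the conclusion holds.
a = 207: τ(207) = 6; 207 ≥ 189.
Thus a = 207 disproves the claim, and no smaller a works.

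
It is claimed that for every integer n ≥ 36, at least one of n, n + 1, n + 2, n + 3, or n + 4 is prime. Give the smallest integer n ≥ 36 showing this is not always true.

A counterexample is any integer n ≥ 36 such that n, n + 1, n + 2, n + 3, n + 4 are all composite; we check each in order.
For n = 36, 37, 38, 39, …, 45, 46, 47 the conclusion holds.
n = 48: 48 = 2 × 24; 49 = 7 × 7; 50 = 2 × 25; 51 = 3 × 17; 52 = 2 × 26 — all composite.

n = 48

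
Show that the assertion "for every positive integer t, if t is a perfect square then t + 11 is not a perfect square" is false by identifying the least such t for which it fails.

A counterexample is any positive integer t such that t is a perfect square but t + 11 is a perfect square; we check each in order.
The first 4 eligible values, up to t = 16, all satisfy the conclusion.
t = 25: 25 = 5² and 25 + 11 = 36 = 6².

t = 25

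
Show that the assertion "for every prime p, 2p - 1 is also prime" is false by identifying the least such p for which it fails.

p = 5

Check each prime p in order until 2p - 1 is not prime.
p = 2: 2p - 1 = 3, prime.
p = 3: 2p - 1 = 5, prime.
p = 5: 2p - 1 = 9 = 3 × 3, not prime.
So p = 5 is the smallest counterexample.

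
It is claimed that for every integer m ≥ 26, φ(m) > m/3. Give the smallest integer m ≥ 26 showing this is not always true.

The first 4 eligible values, up to m = 29, all satisfy the conclusion.
m = 30: φ(30) = 8 and 30/3 = 10, so φ(30) ≤ 30/3.
Hence m = 30 is a counterexample.

m = 30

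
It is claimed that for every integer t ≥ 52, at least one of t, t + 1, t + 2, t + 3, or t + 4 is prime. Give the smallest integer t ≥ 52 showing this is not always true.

t = 54

We need the least integer t ≥ 52 for which t, t + 1, t + 2, t + 3, t + 4 are all composite.
t = 52: 53 is prime.
t = 53: 53 is prime.
t = 54: 54 = 2 × 27; 55 = 5 × 11; 56 = 2 × 28; 57 = 3 × 19; 58 = 2 × 29 — all composite.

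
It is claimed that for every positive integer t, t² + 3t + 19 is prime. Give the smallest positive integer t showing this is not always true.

Check each positive integer t in order until t² + 3t + 19 is not prime.
For t = 1, 2, 3, 4, …, 12, 13, 14 the conclusion holds.
t = 15: t² + 3t + 19 = 289 = 17 × 17, composite.
Thus t = 15 disproves the claim, and no smaller t works.

t = 15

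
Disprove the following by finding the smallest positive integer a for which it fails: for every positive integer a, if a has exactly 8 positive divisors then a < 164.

The first 22 eligible values, up to a = 154, all satisfy the conclusion.
a = 165: τ(165) = 8; 165 ≥ 164.

a = 165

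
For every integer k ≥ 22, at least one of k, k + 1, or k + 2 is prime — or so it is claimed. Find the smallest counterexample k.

Check each integer k ≥ 22 in order until k, k + 1, k + 2 are all composite.
For k = 22, 23 the conclusion holds.
k = 24: 24 = 2 × 12; 25 = 5 × 5; 26 = 2 × 13 — all composite.

k = 24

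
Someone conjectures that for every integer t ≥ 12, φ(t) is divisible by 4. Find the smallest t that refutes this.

t = 14

For t = 12, 13 the conclusion holds.
t = 14: φ(14) = 6; 6 mod 4 = 2.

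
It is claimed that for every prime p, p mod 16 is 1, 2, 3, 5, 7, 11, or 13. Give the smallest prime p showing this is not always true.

p = 31

The first 10 eligible values, up to p = 29, all satisfy the conclusion.
p = 31: 31 mod 16 = 15 — not in {1, 2, 3, 5, 7, 11, 13}.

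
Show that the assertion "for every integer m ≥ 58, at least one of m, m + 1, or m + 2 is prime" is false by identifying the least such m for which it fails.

m = 62

Check each integer m ≥ 58 in order until m, m + 1, m + 2 are all composite.
m = 58: 59 is prime.
m = 59: 59 is prime.
m = 60: 61 is prime.
m = 61: 61 is prime.
m = 62: 62 = 2 × 31; 63 = 3 × 21; 64 = 2 × 32 — all composite.
Thus m = 62 disproves the claim, and no smaller m works.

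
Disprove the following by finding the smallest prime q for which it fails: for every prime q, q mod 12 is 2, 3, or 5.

Check each prime q in order until the claim fails.
For q = 2, 3, 5 the conclusion holds.
q = 7: 7 mod 12 = 7 — not in {2, 3, 5}.

q = 7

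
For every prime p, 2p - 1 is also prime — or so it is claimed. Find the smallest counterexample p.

Check each prime p in order until 2p - 1 is not prime.
p = 2: 2p - 1 = 3, prime.
p = 3: 2p - 1 = 5, prime.
p = 5: 2p - 1 = 9 = 3 × 3, not prime.

p = 5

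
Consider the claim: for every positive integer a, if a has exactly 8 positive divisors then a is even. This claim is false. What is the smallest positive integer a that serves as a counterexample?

We need the least positive integer a for which a has exactly 8 positive divisors but a is odd.
For a = 24, 30, 40, 42, …, 88, 102, 104 the conclusion holds.
a = 105: divisors of 105: 1, 3, 5, 7, 15, 21, 35, 105; 105 is odd.
Thus a = 105 disproves the claim, and no smaller a works.

a = 105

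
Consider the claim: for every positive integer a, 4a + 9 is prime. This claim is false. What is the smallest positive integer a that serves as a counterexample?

a = 3

A counterexample is any positive integer a such that 4a + 9 is not prime; we check each in order.
For a = 1, 2 the conclusion holds.
a = 3: 4a + 9 = 21 = 3 × 7, composite.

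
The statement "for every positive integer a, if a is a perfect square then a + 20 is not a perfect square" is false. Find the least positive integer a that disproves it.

a = 1: 1 + 20 = 21, not a perfect square.
a = 4: 4 + 20 = 24, not a perfect square.
a = 9: 9 + 20 = 29, not a perfect square.
a = 16: 16 = 4² and 16 + 20 = 36 = 6².

a = 16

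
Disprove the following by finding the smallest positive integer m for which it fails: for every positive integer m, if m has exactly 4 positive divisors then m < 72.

For m = 6, 8, 10, 14, …, 62, 65, 69 the conclusion holds.
m = 74: τ(74) = 4; 74 ≥ 72.

m = 74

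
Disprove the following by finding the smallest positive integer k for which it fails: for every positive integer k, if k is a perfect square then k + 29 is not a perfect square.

We need the least positive integer k for which k is a perfect square but k + 29 is a perfect square.
For k = 1, 4, 9, 16, …, 121, 144, 169 the conclusion holds.
k = 196: 196 = 14² and 196 + 29 = 225 = 15².

k = 196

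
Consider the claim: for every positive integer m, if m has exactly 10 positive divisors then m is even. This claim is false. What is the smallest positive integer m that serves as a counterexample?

m = 405

Check each positive integer m in order until m has exactly 10 positive divisors but m is odd.
For m = 48, 80, 112, 162, 176, 208, 272, 304, 368 the conclusion holds.
m = 405: divisors of 405: 10 divisors; 405 is odd.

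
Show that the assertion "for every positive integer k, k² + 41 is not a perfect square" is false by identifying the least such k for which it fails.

For k = 1, 2, 3, 4, …, 17, 18, 19 the conclusion holds.
k = 20: 20² + 41 = 441 = 21², a perfect square.
So k = 20 is the smallest counterexample.

k = 20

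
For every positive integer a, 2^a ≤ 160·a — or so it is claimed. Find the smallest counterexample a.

The first 10 eligible values, up to a = 10, all satisfy the conclusion.
a = 11: 2^a = 2048 and 160·a = 1760, so 2048 > 1760.
So a = 11 is the smallest counterexample.

a = 11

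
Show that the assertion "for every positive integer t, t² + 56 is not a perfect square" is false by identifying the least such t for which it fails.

A counterexample is any positive integer t such that t² + 56 is a perfect square; we check each in order.
For t = 1, 2, 3, 4 the conclusion holds.
t = 5: 5² + 56 = 81 = 9², a perfect square.

t = 5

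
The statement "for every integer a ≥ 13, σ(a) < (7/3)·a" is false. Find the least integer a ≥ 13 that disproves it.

Check each integer a ≥ 13 in order until the claim fails.
For a = 13, 14, 15, 16, …, 21, 22, 23 the conclusion holds.
a = 24: σ(24) = 60; 60 ≥ 56.

a = 24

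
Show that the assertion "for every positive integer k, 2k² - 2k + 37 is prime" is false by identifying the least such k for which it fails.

k = 3

A counterexample is any positive integer k such that 2k² - 2k + 37 is not prime; we check each in order.
k = 1: 2k² - 2k + 37 = 37, prime.
k = 2: 2k² - 2k + 37 = 41, prime.
k = 3: 2k² - 2k + 37 = 49 = 7 × 7, composite.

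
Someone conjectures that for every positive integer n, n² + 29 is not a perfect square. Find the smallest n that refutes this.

n = 14

A counterexample is any positive integer n such that n² + 29 is a perfect square; we check each in order.
For n = 1, 2, 3, 4, …, 11, 12, 13 the conclusion holds.
n = 14: 14² + 29 = 225 = 15², a perfect square.
So n = 14 is the smallest counterexample.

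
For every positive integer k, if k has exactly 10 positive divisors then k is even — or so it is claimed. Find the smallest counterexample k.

Check each positive integer k in order until k has exactly 10 positive divisors but k is odd.
For k = 48, 80, 112, 162, 176, 208, 272, 304, 368 the conclusion holds.
k = 405: divisors of 405: 10 divisors; 405 is odd.

k = 405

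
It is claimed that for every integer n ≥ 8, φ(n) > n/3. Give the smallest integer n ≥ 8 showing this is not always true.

n = 12

Check each integer n ≥ 8 in order until the claim fails.
The first 4 eligible values, up to n = 11, all satisfy the conclusion.
n = 12: φ(12) = 4 and 12/3 = 4, so φ(12) ≤ 12/3.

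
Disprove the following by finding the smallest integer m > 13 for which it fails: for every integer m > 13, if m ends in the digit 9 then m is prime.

m = 39

We need the least integer m > 13 for which m ends in the digit 9 but m is not prime.
m = 19: 19 ends in 9 and is prime.
m = 29: 29 ends in 9 and is prime.
m = 39: 39 ends in 9; 39 = 3 × 13, composite.
Thus m = 39 disproves the claim, and no smaller m works.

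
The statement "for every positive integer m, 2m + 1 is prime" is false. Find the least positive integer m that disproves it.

m = 4

m = 1: 2m + 1 = 3, prime.
m = 2: 2m + 1 = 5, prime.
m = 3: 2m + 1 = 7, prime.
m = 4: 2m + 1 = 9 = 3 × 3, composite.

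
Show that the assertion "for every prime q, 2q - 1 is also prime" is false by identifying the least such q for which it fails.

For q = 2, 3 the conclusion holds.
q = 5: 2q - 1 = 9 = 3 × 3, not prime.

q = 5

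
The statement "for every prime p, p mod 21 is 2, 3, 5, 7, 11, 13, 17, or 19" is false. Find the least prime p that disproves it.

p = 29

A counterexample is any prime p such that the claim fails; we check each in order.
For p = 2, 3, 5, 7, 11, 13, 17, 19, 23 the conclusion holds.
p = 29: 29 mod 21 = 8 — not in {2, 3, 5, 7, 11, 13, 17, 19}.
So p = 29 is the smallest counterexample.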